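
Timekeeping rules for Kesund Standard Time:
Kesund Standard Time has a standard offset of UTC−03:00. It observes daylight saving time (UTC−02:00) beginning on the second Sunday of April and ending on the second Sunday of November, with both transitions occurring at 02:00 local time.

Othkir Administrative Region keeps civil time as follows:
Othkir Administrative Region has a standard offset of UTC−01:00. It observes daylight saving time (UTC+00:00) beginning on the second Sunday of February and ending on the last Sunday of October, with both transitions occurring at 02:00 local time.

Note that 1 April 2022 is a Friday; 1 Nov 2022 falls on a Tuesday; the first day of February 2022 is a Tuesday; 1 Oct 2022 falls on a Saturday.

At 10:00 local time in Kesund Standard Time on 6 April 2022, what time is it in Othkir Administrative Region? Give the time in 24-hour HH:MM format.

1 April 2022 is a Friday, so the first Sunday is April 3 and the second is April 10.
1 November 2022 is a Tuesday, so the first Sunday is November 6 and the second is November 13.
Daylight saving runs 10 April – 13 November; 6 April 2022 is outside that window, so Kesund Standard Time is on standard time at UTC−03:00.
10:00 Kesund Standard Time + 3h = 13:00 UTC.
1 February 2022 is a Tuesday, so the first Sunday is February 6 and the second is February 13.
1 October 2022 is a Saturday, so Sundays fall on 2, 9, 16, 23, 30; the last is October 30.
At the standard offset (UTC−01:00), 13:00 UTC − 1h = 12:00 Othkir Administrative Region standard time.
The standard-time date in Othkir Administrative Region, 6 April 2022, falls between 13 February and 30 October, so daylight saving is in effect and Othkir Administrative Region is at UTC+00:00.
13:00 UTC + 0h = 13:00 Othkir Administrative Region.

13:00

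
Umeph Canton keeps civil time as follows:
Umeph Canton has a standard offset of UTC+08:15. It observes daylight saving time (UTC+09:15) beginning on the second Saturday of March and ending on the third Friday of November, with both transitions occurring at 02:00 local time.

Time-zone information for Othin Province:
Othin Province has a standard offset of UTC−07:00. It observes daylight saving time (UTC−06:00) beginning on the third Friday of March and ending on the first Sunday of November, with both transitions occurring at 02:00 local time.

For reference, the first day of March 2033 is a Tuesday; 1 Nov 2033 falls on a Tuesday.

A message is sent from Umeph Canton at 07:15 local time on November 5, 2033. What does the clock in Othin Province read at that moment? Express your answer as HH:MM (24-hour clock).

16:00

1 March 2033 is a Tuesday, so the first Saturday is March 5 and the second is March 12.
1 November 2033 is a Tuesday, so the first Friday is November 4 and the third is November 18.
November 5, 2033 falls between 12 March and 18 November, so daylight saving is in effect and Umeph Canton is at UTC+09:15.
07:15 Umeph Canton − 9h15m = 22:00 UTC (rolling into the previous day, 4 November 2033).
1 March 2033 is a Tuesday, so the first Friday is March 4 and the third is March 18.
1 November 2033 is a Tuesday, so the first Sunday is November 6.
At the standard offset (UTC−07:00), 22:00 UTC − 7h = 15:00 Othin Province standard time.
The standard-time date in Othin Province, November 4, 2033, lies within the daylight-saving period (18 March – 6 November), so Othin Province is on daylight time, UTC−06:00.
22:00 UTC − 6h = 16:00 Othin Province.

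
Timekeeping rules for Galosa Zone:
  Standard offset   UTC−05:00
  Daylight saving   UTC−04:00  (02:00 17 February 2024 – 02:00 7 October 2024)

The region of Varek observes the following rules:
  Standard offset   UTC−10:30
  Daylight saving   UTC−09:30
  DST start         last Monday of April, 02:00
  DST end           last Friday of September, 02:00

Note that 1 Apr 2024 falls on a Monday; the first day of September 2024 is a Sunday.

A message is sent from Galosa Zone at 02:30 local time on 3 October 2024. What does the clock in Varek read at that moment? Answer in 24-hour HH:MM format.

20:00

3 October 2024 falls between 17 February and 7 October, so daylight saving is in effect and Galosa Zone is at UTC−04:00.
02:30 Galosa Zone + 4h = 06:30 UTC.
1 April 2024 is a Monday, so Mondays fall on 1, 8, 15, 22, 29; the last is April 29.
1 September 2024 is a Sunday, so Fridays fall on 6, 13, 20, 27; the last is September 27.
At the standard offset (UTC−10:30), 06:30 UTC − 10h30m = 20:00 Varek standard time (rolling into the previous day, 2 October 2024).
The standard-time date in Varek, 2 October 2024, does not fall between 29 April and 27 September, so daylight saving is not in effect and Varek is at UTC−10:30.
06:30 UTC − 10h30m = 20:00 Varek (rolling into the previous day, 2 October 2024).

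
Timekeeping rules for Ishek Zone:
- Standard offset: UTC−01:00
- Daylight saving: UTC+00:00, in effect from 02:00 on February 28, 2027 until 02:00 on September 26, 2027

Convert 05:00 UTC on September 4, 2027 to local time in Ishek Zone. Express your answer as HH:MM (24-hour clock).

05:00

At the standard offset (UTC−01:00), 05:00 UTC − 1h = 04:00 Ishek Zone standard time.
The standard-time date in Ishek Zone, September 4, 2027, falls between 28 February and 26 September, so daylight saving is in effect and Ishek Zone is at UTC+00:00.
05:00 UTC + 0h = 05:00 local.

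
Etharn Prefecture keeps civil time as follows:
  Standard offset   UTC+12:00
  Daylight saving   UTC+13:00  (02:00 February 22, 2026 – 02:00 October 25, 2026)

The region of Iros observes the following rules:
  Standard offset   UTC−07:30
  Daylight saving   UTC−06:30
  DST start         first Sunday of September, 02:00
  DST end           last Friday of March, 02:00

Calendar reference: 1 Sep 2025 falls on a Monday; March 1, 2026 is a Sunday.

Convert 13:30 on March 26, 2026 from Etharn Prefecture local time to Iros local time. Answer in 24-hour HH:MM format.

18:00

March 26, 2026 lies within the daylight-saving period (22 February – 25 October), so Etharn Prefecture is on daylight time, UTC+13:00.
13:30 Etharn Prefecture − 13h = 00:30 UTC.
1 September 2025 is a Monday, so the first Sunday is September 7.
1 March 2026 is a Sunday, so Fridays fall on 6, 13, 20, 27; the last is March 27.
At the standard offset (UTC−07:30), 00:30 UTC − 7h30m = 17:00 Iros standard time (rolling into the previous day, 25 March 2026).
The standard-time date in Iros, March 25, 2026, lies within the daylight-saving period (7 September 2025 – 27 March 2026), so Iros is on daylight time, UTC−06:30.
00:30 UTC − 6h30m = 18:00 Iros (rolling into the previous day, 25 March 2026).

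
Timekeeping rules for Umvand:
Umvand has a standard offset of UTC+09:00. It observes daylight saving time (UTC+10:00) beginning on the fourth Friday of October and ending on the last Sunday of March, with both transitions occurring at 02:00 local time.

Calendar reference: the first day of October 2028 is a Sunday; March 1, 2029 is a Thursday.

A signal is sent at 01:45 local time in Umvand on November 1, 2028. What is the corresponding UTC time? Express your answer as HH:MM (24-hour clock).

15:45

1 October 2028 is a Sunday, so the first Friday is October 6 and the fourth is October 27.
1 March 2029 is a Thursday, so Sundays fall on 4, 11, 18, 25; the last is March 25.
Daylight saving runs 27 October 2028 – 25 March 2029; November 1, 2028 is inside that window, so Umvand is at UTC+10:00.
01:45 local − 10h = 15:45 UTC (rolling into the previous day, 31 October 2028).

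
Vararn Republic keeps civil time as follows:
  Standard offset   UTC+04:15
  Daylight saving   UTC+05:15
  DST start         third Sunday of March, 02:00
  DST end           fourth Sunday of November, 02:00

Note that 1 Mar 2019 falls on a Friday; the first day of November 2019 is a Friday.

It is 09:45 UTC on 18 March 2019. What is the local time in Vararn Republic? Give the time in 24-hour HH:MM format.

1 March 2019 is a Friday, so the first Sunday is March 3 and the third is March 17.
1 November 2019 is a Friday, so the first Sunday is November 3 and the fourth is November 24.
At the standard offset (UTC+04:15), 09:45 UTC + 4h15m = 14:00 Vararn Republic standard time.
The standard-time date in Vararn Republic, 18 March 2019, lies within the daylight-saving period (17 March – 24 November), so Vararn Republic is on daylight time, UTC+05:15.
09:45 UTC + 5h15m = 15:00 local.

15:00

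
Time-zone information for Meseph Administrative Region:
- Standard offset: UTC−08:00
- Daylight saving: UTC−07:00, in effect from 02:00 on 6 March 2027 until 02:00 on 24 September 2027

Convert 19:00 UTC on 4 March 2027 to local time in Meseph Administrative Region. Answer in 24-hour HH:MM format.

At the standard offset (UTC−08:00), 19:00 UTC − 8h = 11:00 Meseph Administrative Region standard time.
The standard-time date in Meseph Administrative Region, 4 March 2027, does not fall between 6 March and 24 September, so daylight saving is not in effect and Meseph Administrative Region is at UTC−08:00.
19:00 UTC − 8h = 11:00 local.

11:00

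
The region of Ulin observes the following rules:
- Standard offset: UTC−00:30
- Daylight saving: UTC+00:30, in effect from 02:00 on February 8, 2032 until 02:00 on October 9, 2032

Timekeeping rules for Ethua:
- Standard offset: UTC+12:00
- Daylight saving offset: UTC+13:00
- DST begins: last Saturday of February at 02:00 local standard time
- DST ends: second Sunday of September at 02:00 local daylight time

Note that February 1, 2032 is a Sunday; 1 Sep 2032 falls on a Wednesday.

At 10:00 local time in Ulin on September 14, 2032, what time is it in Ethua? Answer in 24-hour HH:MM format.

21:30

Daylight saving runs 8 February – 9 October; September 14, 2032 is inside that window, so Ulin is at UTC+00:30.
10:00 Ulin − 0h30m = 09:30 UTC.
1 February 2032 is a Sunday, so Saturdays fall on 7, 14, 21, 28; the last is February 28.
1 September 2032 is a Wednesday, so the first Sunday is September 5 and the second is September 12.
At the standard offset (UTC+12:00), 09:30 UTC + 12h = 21:30 Ethua standard time.
Daylight saving runs 28 February – 12 September; the standard-time date in Ethua, September 14, 2032, is outside that window, so Ethua is on standard time at UTC+12:00.
09:30 UTC + 12h = 21:30 Ethua.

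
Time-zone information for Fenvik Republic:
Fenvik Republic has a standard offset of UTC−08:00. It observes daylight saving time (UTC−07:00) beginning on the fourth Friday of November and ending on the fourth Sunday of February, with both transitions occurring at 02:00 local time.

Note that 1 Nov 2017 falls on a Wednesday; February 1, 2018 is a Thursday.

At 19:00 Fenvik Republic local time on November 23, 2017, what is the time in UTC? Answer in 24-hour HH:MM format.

03:00

1 November 2017 is a Wednesday, so the first Friday is November 3 and the fourth is November 24.
1 February 2018 is a Thursday, so the first Sunday is February 4 and the fourth is February 25.
Daylight saving runs 24 November 2017 – 25 February 2018; November 23, 2017 is outside that window, so Fenvik Republic is on standard time at UTC−08:00.
19:00 local + 8h = 03:00 UTC (rolling into the next day, 24 November 2017).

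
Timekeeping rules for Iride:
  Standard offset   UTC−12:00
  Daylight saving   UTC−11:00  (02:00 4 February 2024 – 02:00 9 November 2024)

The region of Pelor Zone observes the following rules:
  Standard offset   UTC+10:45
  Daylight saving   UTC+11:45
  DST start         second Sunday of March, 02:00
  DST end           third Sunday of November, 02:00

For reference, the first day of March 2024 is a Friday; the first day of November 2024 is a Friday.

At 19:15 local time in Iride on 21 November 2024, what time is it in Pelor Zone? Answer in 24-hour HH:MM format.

18:00

21 November 2024 does not fall between 4 February and 9 November, so daylight saving is not in effect and Iride is at UTC−12:00.
19:15 Iride + 12h = 07:15 UTC (rolling into the next day, 22 November 2024).
1 March 2024 is a Friday, so the first Sunday is March 3 and the second is March 10.
1 November 2024 is a Friday, so the first Sunday is November 3 and the third is November 17.
At the standard offset (UTC+10:45), 07:15 UTC + 10h45m = 18:00 Pelor Zone standard time.
The standard-time date in Pelor Zone, 22 November 2024, does not fall between 10 March and 17 November, so daylight saving is not in effect and Pelor Zone is at UTC+10:45.
07:15 UTC + 10h45m = 18:00 Pelor Zone.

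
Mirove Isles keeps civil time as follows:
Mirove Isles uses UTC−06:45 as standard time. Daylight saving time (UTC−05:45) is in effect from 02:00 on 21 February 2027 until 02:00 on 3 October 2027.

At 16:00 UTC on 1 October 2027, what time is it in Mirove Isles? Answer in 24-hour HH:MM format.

At the standard offset (UTC−06:45), 16:00 UTC − 6h45m = 09:15 Mirove Isles standard time.
The standard-time date in Mirove Isles, 1 October 2027, falls between 21 February and 3 October, so daylight saving is in effect and Mirove Isles is at UTC−05:45.
16:00 UTC − 5h45m = 10:15 local.

10:15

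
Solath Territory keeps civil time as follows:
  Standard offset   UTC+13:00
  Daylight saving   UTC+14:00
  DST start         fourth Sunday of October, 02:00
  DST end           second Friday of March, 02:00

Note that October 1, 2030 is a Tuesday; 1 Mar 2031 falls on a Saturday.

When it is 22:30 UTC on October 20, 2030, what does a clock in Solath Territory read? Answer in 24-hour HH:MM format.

11:30

1 October 2030 is a Tuesday, so the first Sunday is October 6 and the fourth is October 27.
1 March 2031 is a Saturday, so the first Friday is March 7 and the second is March 14.
At the standard offset (UTC+13:00), 22:30 UTC + 13h = 11:30 Solath Territory standard time (rolling into the next day, 21 October 2030).
The standard-time date in Solath Territory, October 21, 2030, does not fall between 27 October 2030 and 14 March 2031, so daylight saving is not in effect and Solath Territory is at UTC+13:00.
22:30 UTC + 13h = 11:30 local (rolling into the next day, 21 October 2030).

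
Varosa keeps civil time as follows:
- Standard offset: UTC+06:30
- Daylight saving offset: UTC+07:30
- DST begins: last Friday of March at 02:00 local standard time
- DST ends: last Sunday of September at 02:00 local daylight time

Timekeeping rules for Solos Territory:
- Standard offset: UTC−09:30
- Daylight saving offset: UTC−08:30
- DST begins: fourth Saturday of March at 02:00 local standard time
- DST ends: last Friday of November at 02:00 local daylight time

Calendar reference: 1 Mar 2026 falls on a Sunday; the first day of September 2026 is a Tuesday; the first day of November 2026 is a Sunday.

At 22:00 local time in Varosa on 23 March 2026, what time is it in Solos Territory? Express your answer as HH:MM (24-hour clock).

06:00

1 March 2026 is a Sunday, so Fridays fall on 6, 13, 20, 27; the last is March 27.
1 September 2026 is a Tuesday, so Sundays fall on 6, 13, 20, 27; the last is September 27.
23 March 2026 does not fall between 27 March and 27 September, so daylight saving is not in effect and Varosa is at UTC+06:30.
22:00 Varosa − 6h30m = 15:30 UTC.
1 March 2026 is a Sunday, so the first Saturday is March 7 and the fourth is March 28.
1 November 2026 is a Sunday, so Fridays fall on 6, 13, 20, 27; the last is November 27.
At the standard offset (UTC−09:30), 15:30 UTC − 9h30m = 06:00 Solos Territory standard time.
The standard-time date in Solos Territory, 23 March 2026, does not fall between 28 March and 27 November, so daylight saving is not in effect and Solos Territory is at UTC−09:30.
15:30 UTC − 9h30m = 06:00 Solos Territory.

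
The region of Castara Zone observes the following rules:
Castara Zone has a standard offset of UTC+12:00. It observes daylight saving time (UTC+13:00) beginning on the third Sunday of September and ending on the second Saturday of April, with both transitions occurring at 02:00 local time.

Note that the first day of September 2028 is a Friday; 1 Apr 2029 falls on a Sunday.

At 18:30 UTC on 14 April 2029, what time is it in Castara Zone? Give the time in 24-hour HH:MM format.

06:30

1 September 2028 is a Friday, so the first Sunday is September 3 and the third is September 17.
1 April 2029 is a Sunday, so the first Saturday is April 7 and the second is April 14.
At the standard offset (UTC+12:00), 18:30 UTC + 12h = 06:30 Castara Zone standard time (rolling into the next day, 15 April 2029).
The standard-time date in Castara Zone, 15 April 2029, is outside the daylight-saving period (17 September 2028 – 14 April 2029), so Castara Zone is on standard time, UTC+12:00.
18:30 UTC + 12h = 06:30 local (rolling into the next day, 15 April 2029).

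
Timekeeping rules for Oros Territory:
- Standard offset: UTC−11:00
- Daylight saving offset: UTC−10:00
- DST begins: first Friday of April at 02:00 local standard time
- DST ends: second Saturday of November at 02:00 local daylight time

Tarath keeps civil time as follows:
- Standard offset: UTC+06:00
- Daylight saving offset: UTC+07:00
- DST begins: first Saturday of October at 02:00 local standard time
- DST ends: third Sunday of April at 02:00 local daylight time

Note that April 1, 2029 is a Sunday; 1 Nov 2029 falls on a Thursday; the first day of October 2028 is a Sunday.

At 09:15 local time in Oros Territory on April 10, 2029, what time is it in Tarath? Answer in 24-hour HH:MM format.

1 April 2029 is a Sunday, so the first Friday is April 6.
1 November 2029 is a Thursday, so the first Saturday is November 3 and the second is November 10.
April 10, 2029 lies within the daylight-saving period (6 April – 10 November), so Oros Territory is on daylight time, UTC−10:00.
09:15 Oros Territory + 10h = 19:15 UTC.
1 October 2028 is a Sunday, so the first Saturday is October 7.
1 April 2029 is a Sunday, so the first Sunday is April 1 and the third is April 15.
At the standard offset (UTC+06:00), 19:15 UTC + 6h = 01:15 Tarath standard time (rolling into the next day, 11 April 2029).
The standard-time date in Tarath, April 11, 2029, lies within the daylight-saving period (7 October 2028 – 15 April 2029), so Tarath is on daylight time, UTC+07:00.
19:15 UTC + 7h = 02:15 Tarath (rolling into the next day, 11 April 2029).

02:15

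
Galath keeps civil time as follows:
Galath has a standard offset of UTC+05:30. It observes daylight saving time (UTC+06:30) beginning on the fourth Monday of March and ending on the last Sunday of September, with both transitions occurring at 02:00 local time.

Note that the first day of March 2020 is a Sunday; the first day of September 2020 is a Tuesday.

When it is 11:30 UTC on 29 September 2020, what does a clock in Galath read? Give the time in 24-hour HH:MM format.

1 March 2020 is a Sunday, so the first Monday is March 2 and the fourth is March 23.
1 September 2020 is a Tuesday, so Sundays fall on 6, 13, 20, 27; the last is September 27.
At the standard offset (UTC+05:30), 11:30 UTC + 5h30m = 17:00 Galath standard time.
The standard-time date in Galath, 29 September 2020, is outside the daylight-saving period (23 March – 27 September), so Galath is on standard time, UTC+05:30.
11:30 UTC + 5h30m = 17:00 local.

17:00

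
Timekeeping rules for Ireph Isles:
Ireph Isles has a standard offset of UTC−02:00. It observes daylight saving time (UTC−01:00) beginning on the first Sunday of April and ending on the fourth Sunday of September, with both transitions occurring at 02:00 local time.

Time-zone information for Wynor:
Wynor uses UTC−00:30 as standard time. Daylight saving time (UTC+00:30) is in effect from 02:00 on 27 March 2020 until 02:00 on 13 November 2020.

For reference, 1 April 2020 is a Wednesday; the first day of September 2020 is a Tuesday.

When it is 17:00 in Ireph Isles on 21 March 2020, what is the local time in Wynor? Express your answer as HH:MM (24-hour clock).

1 April 2020 is a Wednesday, so the first Sunday is April 5.
1 September 2020 is a Tuesday, so the first Sunday is September 6 and the fourth is September 27.
Daylight saving runs 5 April – 27 September; 21 March 2020 is outside that window, so Ireph Isles is on standard time at UTC−02:00.
17:00 Ireph Isles + 2h = 19:00 UTC.
At the standard offset (UTC−00:30), 19:00 UTC − 0h30m = 18:30 Wynor standard time.
Daylight saving runs 27 March – 13 November; the standard-time date in Wynor, 21 March 2020, is outside that window, so Wynor is on standard time at UTC−00:30.
19:00 UTC − 0h30m = 18:30 Wynor.

18:30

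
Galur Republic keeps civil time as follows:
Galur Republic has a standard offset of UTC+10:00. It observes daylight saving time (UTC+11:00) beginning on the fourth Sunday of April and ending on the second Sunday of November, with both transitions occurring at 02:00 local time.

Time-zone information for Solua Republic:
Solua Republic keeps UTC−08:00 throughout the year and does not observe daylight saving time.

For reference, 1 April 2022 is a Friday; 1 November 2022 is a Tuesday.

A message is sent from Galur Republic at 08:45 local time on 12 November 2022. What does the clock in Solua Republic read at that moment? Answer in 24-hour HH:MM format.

1 April 2022 is a Friday, so the first Sunday is April 3 and the fourth is April 24.
1 November 2022 is a Tuesday, so the first Sunday is November 6 and the second is November 13.
12 November 2022 falls between 24 April and 13 November, so daylight saving is in effect and Galur Republic is at UTC+11:00.
08:45 Galur Republic − 11h = 21:45 UTC (rolling into the previous day, 11 November 2022).
Solua Republic has no daylight saving, so its offset is UTC−08:00 year-round.
21:45 UTC − 8h = 13:45 Solua Republic.

13:45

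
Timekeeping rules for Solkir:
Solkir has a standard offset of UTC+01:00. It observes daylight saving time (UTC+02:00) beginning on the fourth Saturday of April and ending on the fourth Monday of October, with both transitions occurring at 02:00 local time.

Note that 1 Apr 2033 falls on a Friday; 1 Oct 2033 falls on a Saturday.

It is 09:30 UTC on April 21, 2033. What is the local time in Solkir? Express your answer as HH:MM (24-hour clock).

10:30

1 April 2033 is a Friday, so the first Saturday is April 2 and the fourth is April 23.
1 October 2033 is a Saturday, so the first Monday is October 3 and the fourth is October 24.
At the standard offset (UTC+01:00), 09:30 UTC + 1h = 10:30 Solkir standard time.
The standard-time date in Solkir, April 21, 2033, is outside the daylight-saving period (23 April – 24 October), so Solkir is on standard time, UTC+01:00.
09:30 UTC + 1h = 10:30 local.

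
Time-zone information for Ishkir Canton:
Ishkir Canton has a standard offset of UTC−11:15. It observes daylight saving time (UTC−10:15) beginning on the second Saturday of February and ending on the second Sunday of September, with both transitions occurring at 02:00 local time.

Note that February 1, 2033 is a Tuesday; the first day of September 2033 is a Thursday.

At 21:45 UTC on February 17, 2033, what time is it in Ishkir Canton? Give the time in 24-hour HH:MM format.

11:30

1 February 2033 is a Tuesday, so the first Saturday is February 5 and the second is February 12.
1 September 2033 is a Thursday, so the first Sunday is September 4 and the second is September 11.
At the standard offset (UTC−11:15), 21:45 UTC − 11h15m = 10:30 Ishkir Canton standard time.
The standard-time date in Ishkir Canton, February 17, 2033, falls between 12 February and 11 September, so daylight saving is in effect and Ishkir Canton is at UTC−10:15.
21:45 UTC − 10h15m = 11:30 local.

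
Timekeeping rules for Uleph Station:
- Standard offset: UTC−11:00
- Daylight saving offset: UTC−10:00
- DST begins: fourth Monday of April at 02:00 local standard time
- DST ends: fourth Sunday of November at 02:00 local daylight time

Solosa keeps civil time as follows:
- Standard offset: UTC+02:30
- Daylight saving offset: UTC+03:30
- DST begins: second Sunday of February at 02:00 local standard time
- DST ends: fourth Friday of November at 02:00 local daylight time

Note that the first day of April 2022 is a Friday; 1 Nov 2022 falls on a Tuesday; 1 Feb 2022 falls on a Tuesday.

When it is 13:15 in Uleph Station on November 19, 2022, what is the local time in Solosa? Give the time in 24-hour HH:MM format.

02:45

1 April 2022 is a Friday, so the first Monday is April 4 and the fourth is April 25.
1 November 2022 is a Tuesday, so the first Sunday is November 6 and the fourth is November 27.
November 19, 2022 falls between 25 April and 27 November, so daylight saving is in effect and Uleph Station is at UTC−10:00.
13:15 Uleph Station + 10h = 23:15 UTC.
1 February 2022 is a Tuesday, so the first Sunday is February 6 and the second is February 13.
1 November 2022 is a Tuesday, so the first Friday is November 4 and the fourth is November 25.
At the standard offset (UTC+02:30), 23:15 UTC + 2h30m = 01:45 Solosa standard time (rolling into the next day, 20 November 2022).
The standard-time date in Solosa, November 20, 2022, falls between 13 February and 25 November, so daylight saving is in effect and Solosa is at UTC+03:30.
23:15 UTC + 3h30m = 02:45 Solosa (rolling into the next day, 20 November 2022).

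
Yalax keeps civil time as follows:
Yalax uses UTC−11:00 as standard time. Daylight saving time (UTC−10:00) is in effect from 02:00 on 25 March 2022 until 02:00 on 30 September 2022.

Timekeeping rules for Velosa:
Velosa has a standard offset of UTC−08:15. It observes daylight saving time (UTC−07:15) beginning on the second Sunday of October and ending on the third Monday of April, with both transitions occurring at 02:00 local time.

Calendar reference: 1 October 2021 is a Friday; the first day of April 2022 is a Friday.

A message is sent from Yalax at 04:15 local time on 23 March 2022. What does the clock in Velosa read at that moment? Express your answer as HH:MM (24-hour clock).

Daylight saving runs 25 March – 30 September; 23 March 2022 is outside that window, so Yalax is on standard time at UTC−11:00.
04:15 Yalax + 11h = 15:15 UTC.
1 October 2021 is a Friday, so the first Sunday is October 3 and the second is October 10.
1 April 2022 is a Friday, so the first Monday is April 4 and the third is April 18.
At the standard offset (UTC−08:15), 15:15 UTC − 8h15m = 07:00 Velosa standard time.
Daylight saving runs 10 October 2021 – 18 April 2022; the standard-time date in Velosa, 23 March 2022, is inside that window, so Velosa is at UTC−07:15.
15:15 UTC − 7h15m = 08:00 Velosa.

08:00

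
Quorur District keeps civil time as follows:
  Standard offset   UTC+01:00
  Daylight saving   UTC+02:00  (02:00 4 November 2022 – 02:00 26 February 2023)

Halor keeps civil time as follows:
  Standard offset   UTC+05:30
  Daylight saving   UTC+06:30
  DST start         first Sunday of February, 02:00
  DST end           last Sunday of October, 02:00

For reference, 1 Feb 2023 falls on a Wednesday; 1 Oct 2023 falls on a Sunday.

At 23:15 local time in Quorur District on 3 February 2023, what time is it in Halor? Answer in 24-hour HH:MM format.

3 February 2023 falls between 4 November 2022 and 26 February 2023, so daylight saving is in effect and Quorur District is at UTC+02:00.
23:15 Quorur District − 2h = 21:15 UTC.
1 February 2023 is a Wednesday, so the first Sunday is February 5.
1 October 2023 is a Sunday, so Sundays fall on 1, 8, 15, 22, 29; the last is October 29.
At the standard offset (UTC+05:30), 21:15 UTC + 5h30m = 02:45 Halor standard time (rolling into the next day, 4 February 2023).
The standard-time date in Halor, 4 February 2023, is outside the daylight-saving period (5 February – 29 October), so Halor is on standard time, UTC+05:30.
21:15 UTC + 5h30m = 02:45 Halor (rolling into the next day, 4 February 2023).

02:45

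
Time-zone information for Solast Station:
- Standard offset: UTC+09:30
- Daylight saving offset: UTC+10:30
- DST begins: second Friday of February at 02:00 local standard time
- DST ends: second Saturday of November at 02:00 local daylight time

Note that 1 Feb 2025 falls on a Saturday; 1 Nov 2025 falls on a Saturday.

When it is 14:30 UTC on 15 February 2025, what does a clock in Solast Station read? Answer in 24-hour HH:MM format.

01:00

1 February 2025 is a Saturday, so the first Friday is February 7 and the second is February 14.
1 November 2025 is a Saturday, so the first Saturday is November 1 and the second is November 8.
At the standard offset (UTC+09:30), 14:30 UTC + 9h30m = 00:00 Solast Station standard time (rolling into the next day, 16 February 2025).
The standard-time date in Solast Station, 16 February 2025, falls between 14 February and 8 November, so daylight saving is in effect and Solast Station is at UTC+10:30.
14:30 UTC + 10h30m = 01:00 local (rolling into the next day, 16 February 2025).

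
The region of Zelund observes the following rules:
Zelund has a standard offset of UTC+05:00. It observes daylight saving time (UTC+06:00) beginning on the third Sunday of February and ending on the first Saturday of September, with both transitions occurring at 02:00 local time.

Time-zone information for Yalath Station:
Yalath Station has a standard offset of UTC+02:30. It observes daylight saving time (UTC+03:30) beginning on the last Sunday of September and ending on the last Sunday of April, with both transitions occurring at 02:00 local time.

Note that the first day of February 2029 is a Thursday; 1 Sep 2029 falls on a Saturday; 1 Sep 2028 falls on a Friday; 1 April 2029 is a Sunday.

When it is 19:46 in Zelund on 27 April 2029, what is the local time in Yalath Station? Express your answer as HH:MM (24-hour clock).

1 February 2029 is a Thursday, so the first Sunday is February 4 and the third is February 18.
1 September 2029 is a Saturday, so the first Saturday is September 1.
27 April 2029 lies within the daylight-saving period (18 February – 1 September), so Zelund is on daylight time, UTC+06:00.
19:46 Zelund − 6h = 13:46 UTC.
1 September 2028 is a Friday, so Sundays fall on 3, 10, 17, 24; the last is September 24.
1 April 2029 is a Sunday, so Sundays fall on 1, 8, 15, 22, 29; the last is April 29.
At the standard offset (UTC+02:30), 13:46 UTC + 2h30m = 16:16 Yalath Station standard time.
Daylight saving runs 24 September 2028 – 29 April 2029; the standard-time date in Yalath Station, 27 April 2029, is inside that window, so Yalath Station is at UTC+03:30.
13:46 UTC + 3h30m = 17:16 Yalath Station.

17:16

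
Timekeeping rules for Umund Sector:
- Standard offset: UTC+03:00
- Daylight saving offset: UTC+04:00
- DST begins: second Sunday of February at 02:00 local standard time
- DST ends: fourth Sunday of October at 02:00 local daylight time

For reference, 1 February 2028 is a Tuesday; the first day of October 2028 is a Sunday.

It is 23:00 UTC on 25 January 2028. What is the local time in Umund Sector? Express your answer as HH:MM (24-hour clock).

02:00

1 February 2028 is a Tuesday, so the first Sunday is February 6 and the second is February 13.
1 October 2028 is a Sunday, so the first Sunday is October 1 and the fourth is October 22.
At the standard offset (UTC+03:00), 23:00 UTC + 3h = 02:00 Umund Sector standard time (rolling into the next day, 26 January 2028).
The standard-time date in Umund Sector, 26 January 2028, does not fall between 13 February and 22 October, so daylight saving is not in effect and Umund Sector is at UTC+03:00.
23:00 UTC + 3h = 02:00 local (rolling into the next day, 26 January 2028).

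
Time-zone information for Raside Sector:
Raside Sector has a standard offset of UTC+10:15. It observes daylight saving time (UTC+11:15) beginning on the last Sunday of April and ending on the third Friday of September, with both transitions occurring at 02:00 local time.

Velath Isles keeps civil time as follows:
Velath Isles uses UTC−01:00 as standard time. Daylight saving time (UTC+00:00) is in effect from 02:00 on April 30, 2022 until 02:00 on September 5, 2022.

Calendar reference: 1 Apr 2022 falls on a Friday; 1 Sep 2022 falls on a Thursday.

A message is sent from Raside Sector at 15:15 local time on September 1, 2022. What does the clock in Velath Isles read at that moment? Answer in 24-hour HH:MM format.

1 April 2022 is a Friday, so Sundays fall on 3, 10, 17, 24; the last is April 24.
1 September 2022 is a Thursday, so the first Friday is September 2 and the third is September 16.
Daylight saving runs 24 April – 16 September; September 1, 2022 is inside that window, so Raside Sector is at UTC+11:15.
15:15 Raside Sector − 11h15m = 04:00 UTC.
At the standard offset (UTC−01:00), 04:00 UTC − 1h = 03:00 Velath Isles standard time.
The standard-time date in Velath Isles, September 1, 2022, falls between 30 April and 5 September, so daylight saving is in effect and Velath Isles is at UTC+00:00.
04:00 UTC + 0h = 04:00 Velath Isles.

04:00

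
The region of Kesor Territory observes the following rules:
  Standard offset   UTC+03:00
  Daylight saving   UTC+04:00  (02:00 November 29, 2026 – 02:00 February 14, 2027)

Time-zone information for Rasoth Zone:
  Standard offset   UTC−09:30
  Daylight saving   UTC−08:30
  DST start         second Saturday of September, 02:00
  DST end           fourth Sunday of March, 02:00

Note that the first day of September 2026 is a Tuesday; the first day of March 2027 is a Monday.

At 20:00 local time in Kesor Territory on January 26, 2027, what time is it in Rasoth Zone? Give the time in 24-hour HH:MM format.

January 26, 2027 falls between 29 November 2026 and 14 February 2027, so daylight saving is in effect and Kesor Territory is at UTC+04:00.
20:00 Kesor Territory − 4h = 16:00 UTC.
1 September 2026 is a Tuesday, so the first Saturday is September 5 and the second is September 12.
1 March 2027 is a Monday, so the first Sunday is March 7 and the fourth is March 28.
At the standard offset (UTC−09:30), 16:00 UTC − 9h30m = 06:30 Rasoth Zone standard time.
The standard-time date in Rasoth Zone, January 26, 2027, lies within the daylight-saving period (12 September 2026 – 28 March 2027), so Rasoth Zone is on daylight time, UTC−08:30.
16:00 UTC − 8h30m = 07:30 Rasoth Zone.

07:30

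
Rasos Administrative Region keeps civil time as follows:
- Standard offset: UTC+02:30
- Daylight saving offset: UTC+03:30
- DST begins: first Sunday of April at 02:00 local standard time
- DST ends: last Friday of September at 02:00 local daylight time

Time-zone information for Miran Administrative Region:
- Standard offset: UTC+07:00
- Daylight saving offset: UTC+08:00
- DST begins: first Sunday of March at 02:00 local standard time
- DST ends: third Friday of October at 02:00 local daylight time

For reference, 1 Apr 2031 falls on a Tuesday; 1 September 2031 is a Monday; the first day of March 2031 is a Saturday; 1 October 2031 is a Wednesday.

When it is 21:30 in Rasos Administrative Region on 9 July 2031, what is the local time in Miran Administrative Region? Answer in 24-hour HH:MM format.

1 April 2031 is a Tuesday, so the first Sunday is April 6.
1 September 2031 is a Monday, so Fridays fall on 5, 12, 19, 26; the last is September 26.
Daylight saving runs 6 April – 26 September; 9 July 2031 is inside that window, so Rasos Administrative Region is at UTC+03:30.
21:30 Rasos Administrative Region − 3h30m = 18:00 UTC.
1 March 2031 is a Saturday, so the first Sunday is March 2.
1 October 2031 is a Wednesday, so the first Friday is October 3 and the third is October 17.
At the standard offset (UTC+07:00), 18:00 UTC + 7h = 01:00 Miran Administrative Region standard time (rolling into the next day, 10 July 2031).
Daylight saving runs 2 March – 17 October; the standard-time date in Miran Administrative Region, 10 July 2031, is inside that window, so Miran Administrative Region is at UTC+08:00.
18:00 UTC + 8h = 02:00 Miran Administrative Region (rolling into the next day, 10 July 2031).

02:00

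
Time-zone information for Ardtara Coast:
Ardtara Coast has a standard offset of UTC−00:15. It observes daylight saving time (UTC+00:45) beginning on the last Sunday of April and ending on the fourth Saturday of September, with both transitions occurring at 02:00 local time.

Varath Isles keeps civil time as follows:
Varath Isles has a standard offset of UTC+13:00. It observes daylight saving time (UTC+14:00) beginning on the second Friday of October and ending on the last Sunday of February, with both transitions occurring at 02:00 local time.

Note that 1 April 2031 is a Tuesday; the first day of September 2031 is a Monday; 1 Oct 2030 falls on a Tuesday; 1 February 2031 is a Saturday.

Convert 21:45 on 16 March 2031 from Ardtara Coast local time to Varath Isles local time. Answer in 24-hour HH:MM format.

1 April 2031 is a Tuesday, so Sundays fall on 6, 13, 20, 27; the last is April 27.
1 September 2031 is a Monday, so the first Saturday is September 6 and the fourth is September 27.
16 March 2031 is outside the daylight-saving period (27 April – 27 September), so Ardtara Coast is on standard time, UTC−00:15.
21:45 Ardtara Coast + 0h15m = 22:00 UTC.
1 October 2030 is a Tuesday, so the first Friday is October 4 and the second is October 11.
1 February 2031 is a Saturday, so Sundays fall on 2, 9, 16, 23; the last is February 23.
At the standard offset (UTC+13:00), 22:00 UTC + 13h = 11:00 Varath Isles standard time (rolling into the next day, 17 March 2031).
The standard-time date in Varath Isles, 17 March 2031, does not fall between 11 October 2030 and 23 February 2031, so daylight saving is not in effect and Varath Isles is at UTC+13:00.
22:00 UTC + 13h = 11:00 Varath Isles (rolling into the next day, 17 March 2031).

11:00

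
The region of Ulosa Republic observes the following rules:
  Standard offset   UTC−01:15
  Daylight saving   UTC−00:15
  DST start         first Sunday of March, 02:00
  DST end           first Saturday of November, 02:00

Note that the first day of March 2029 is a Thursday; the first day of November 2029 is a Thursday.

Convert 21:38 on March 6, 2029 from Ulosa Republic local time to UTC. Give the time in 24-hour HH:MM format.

21:53

1 March 2029 is a Thursday, so the first Sunday is March 4.
1 November 2029 is a Thursday, so the first Saturday is November 3.
Daylight saving runs 4 March – 3 November; March 6, 2029 is inside that window, so Ulosa Republic is at UTC−00:15.
21:38 local + 0h15m = 21:53 UTC.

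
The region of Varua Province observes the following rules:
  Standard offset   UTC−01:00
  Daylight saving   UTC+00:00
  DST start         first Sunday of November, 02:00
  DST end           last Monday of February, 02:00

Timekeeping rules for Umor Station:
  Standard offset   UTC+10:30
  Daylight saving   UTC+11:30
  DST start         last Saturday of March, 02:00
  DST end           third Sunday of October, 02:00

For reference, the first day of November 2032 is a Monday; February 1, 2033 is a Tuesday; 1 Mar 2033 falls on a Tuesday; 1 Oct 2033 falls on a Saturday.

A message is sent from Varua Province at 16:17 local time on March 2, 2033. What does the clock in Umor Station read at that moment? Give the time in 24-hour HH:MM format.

03:47

1 November 2032 is a Monday, so the first Sunday is November 7.
1 February 2033 is a Tuesday, so Mondays fall on 7, 14, 21, 28; the last is February 28.
March 2, 2033 is outside the daylight-saving period (7 November 2032 – 28 February 2033), so Varua Province is on standard time, UTC−01:00.
16:17 Varua Province + 1h = 17:17 UTC.
1 March 2033 is a Tuesday, so Saturdays fall on 5, 12, 19, 26; the last is March 26.
1 October 2033 is a Saturday, so the first Sunday is October 2 and the third is October 16.
At the standard offset (UTC+10:30), 17:17 UTC + 10h30m = 03:47 Umor Station standard time (rolling into the next day, 3 March 2033).
Daylight saving runs 26 March – 16 October; the standard-time date in Umor Station, March 3, 2033, is outside that window, so Umor Station is on standard time at UTC+10:30.
17:17 UTC + 10h30m = 03:47 Umor Station (rolling into the next day, 3 March 2033).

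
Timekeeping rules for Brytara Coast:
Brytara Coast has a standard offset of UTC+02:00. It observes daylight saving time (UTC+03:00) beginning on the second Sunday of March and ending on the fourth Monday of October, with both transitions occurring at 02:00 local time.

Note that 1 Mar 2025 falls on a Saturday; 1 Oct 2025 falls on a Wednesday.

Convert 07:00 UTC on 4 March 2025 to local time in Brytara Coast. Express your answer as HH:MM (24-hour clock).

09:00

1 March 2025 is a Saturday, so the first Sunday is March 2 and the second is March 9.
1 October 2025 is a Wednesday, so the first Monday is October 6 and the fourth is October 27.
At the standard offset (UTC+02:00), 07:00 UTC + 2h = 09:00 Brytara Coast standard time.
Daylight saving runs 9 March – 27 October; the standard-time date in Brytara Coast, 4 March 2025, is outside that window, so Brytara Coast is on standard time at UTC+02:00.
07:00 UTC + 2h = 09:00 local.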